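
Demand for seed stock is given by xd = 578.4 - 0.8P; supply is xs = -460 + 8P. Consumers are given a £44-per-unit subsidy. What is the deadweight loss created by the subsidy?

Deadweight loss = £704

Pre-subsidy: 578.4 - 0.8P = -460 + 8P gives P* = 118, x* = 484.
With the rebate, buyers effectively pay Pb = Ps − 44, where Ps is the price sellers receive.
Demand in terms of Ps becomes xd = 578.4 − 0.8(Ps − 44) = 613.6 - 0.8Ps. Setting this equal to supply: 613.6 - 0.8Ps = -460 + 8Ps, so Ps = 122.
Buyers pay Pb = 122 − 44 = 78; x' = -460 + 8·122 = 516.
The subsidy expands output by 516 − 484 = 32 past the efficient level; on those units the gap between marginal cost and willingness to pay runs from 0 up to 44.
DWL = ½ × 44 × 32 = 704.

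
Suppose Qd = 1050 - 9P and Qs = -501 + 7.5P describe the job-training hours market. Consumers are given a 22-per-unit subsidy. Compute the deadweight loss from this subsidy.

Deadweight loss = 990

Pre-subsidy: 1050 - 9P = -501 + 7.5P gives P* = 94, Q* = 204.
With the rebate, buyers effectively pay Pb = Ps − 22, where Ps is the price sellers receive.
Demand in terms of Ps becomes Qd = 1050 − 9(Ps − 22) = 1248 - 9Ps. Setting this equal to supply: 1248 - 9Ps = -501 + 7.5Ps, so Ps = 106.
Buyers pay Pb = 106 − 22 = 84; Q' = -501 + 7.5·106 = 294.
The subsidy expands output by 294 − 204 = 90 past the efficient level; on those units the gap between marginal cost and willingness to pay runs from 0 up to 22.
DWL = ½ × 22 × 90 = 990.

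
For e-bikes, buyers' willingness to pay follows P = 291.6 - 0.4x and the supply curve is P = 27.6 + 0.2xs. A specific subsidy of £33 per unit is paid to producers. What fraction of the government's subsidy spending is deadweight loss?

Pre-subsidy: 291.6 - 0.4x = 27.6 + 0.2x gives x* = 440 and P* = 115.6.
With the subsidy, sellers receive Ps = Pb + 33 for each unit, where Pb is the price buyers pay.
On the curves, Pb = 291.6 - 0.4x and Ps = 27.6 + 0.2x; the wedge Ps − Pb = 33 gives 27.6 + 0.2x − (291.6 - 0.4x) = 33, so x' = 495.
Then Pb = 291.6 − 0.4·495 = 93.6 and Ps = 27.6 + 0.2·495 = 126.6.
ΔCS = ½(440 + 495)(115.6 − 93.6) = 10285; ΔPS = ½(440 + 495)(126.6 − 115.6) = 5142.5.
Government spending = 33 × 495 = 16335.
DWL = ½ × 33 × (495 − 440) = 907.5; fraction = 907.5 / 16335 = 1/18.

DWL / government spending = 1/18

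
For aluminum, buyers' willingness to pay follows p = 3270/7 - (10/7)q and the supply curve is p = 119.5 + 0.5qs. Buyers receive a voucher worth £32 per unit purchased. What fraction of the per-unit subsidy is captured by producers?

Pre-subsidy: 3270/7 - (10/7)q = 119.5 + 0.5q gives q* = 4867/27 and p* = 5660/27.
With the rebate, buyers effectively pay pb = ps − 32, where ps is the price sellers receive.
On the curves, pb = 3270/7 - (10/7)q and ps = 119.5 + 0.5q; the wedge ps − pb = 32 gives 119.5 + 0.5q − (3270/7 - (10/7)q) = 32, so q' = 5315/27.
Then pb = 3270/7 − (10/7)·(5315/27) = 5020/27 and ps = 119.5 + 0.5·(5315/27) = 5884/27.
Buyers' price falls by p* − pb = 5660/27 − 5020/27 = 640/27; sellers' price rises by ps − p* = 5884/27 − 5660/27 = 224/27.
So producers capture (224/27)/32 = 7/27 of each unit of subsidy.

Producer share = 7/27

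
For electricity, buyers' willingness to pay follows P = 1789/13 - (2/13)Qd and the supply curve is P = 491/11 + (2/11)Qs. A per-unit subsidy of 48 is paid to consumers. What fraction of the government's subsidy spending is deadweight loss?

Pre-subsidy: 1789/13 - (2/13)Q = 491/11 + (2/11)Q gives Q* = 277 and P* = 95.
With the rebate, buyers effectively pay Pb = Ps − 48, where Ps is the price sellers receive.
On the curves, Pb = 1789/13 - (2/13)Q and Ps = 491/11 + (2/11)Q; the wedge Ps − Pb = 48 gives 491/11 + (2/11)Q − (1789/13 - (2/13)Q) = 48, so Q' = 420.
Then Pb = 1789/13 − (2/13)·420 = 73 and Ps = 491/11 + (2/11)·420 = 121.
ΔCS = ½(277 + 420)(95 − 73) = 7667; ΔPS = ½(277 + 420)(121 − 95) = 9061.
Government spending = 48 × 420 = 20160.
DWL = ½ × 48 × (420 − 277) = 3432; fraction = 3432 / 20160 = 143/840.

DWL / government spending = 143/840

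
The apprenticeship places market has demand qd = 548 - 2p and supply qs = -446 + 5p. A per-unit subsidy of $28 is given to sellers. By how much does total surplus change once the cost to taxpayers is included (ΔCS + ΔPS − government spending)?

Net change in total surplus = -$560

Pre-subsidy: 548 - 2p = -446 + 5p gives p* = 142, q* = 264.
With the subsidy, sellers receive ps = pb + 28 for each unit, where pb is the price buyers pay.
Supply in terms of pb becomes qs = -446 + 5(pb + 28) = -306 + 5pb. Setting this equal to demand: 548 - 2pb = -306 + 5pb, so pb = 122.
Sellers receive ps = 122 + 28 = 150; q' = 548 − 2·122 = 304.
ΔCS = ½(264 + 304)(142 − 122) = 5680; ΔPS = ½(264 + 304)(150 − 142) = 2272.
Government spending = 28 × 304 = 8512.
Net change = 5680 + 2272 − 8512 = -560. The loss equals the DWL triangle ½·28·40.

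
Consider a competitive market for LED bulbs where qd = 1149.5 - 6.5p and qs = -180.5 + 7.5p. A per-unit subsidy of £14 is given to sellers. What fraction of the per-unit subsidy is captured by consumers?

Consumer share = 15/28

Pre-subsidy: 1149.5 - 6.5p = -180.5 + 7.5p gives p* = 95, q* = 532.
With the subsidy, sellers receive ps = pb + 14 for each unit, where pb is the price buyers pay.
Supply in terms of pb becomes qs = -180.5 + 7.5(pb + 14) = -75.5 + 7.5pb. Setting this equal to demand: 1149.5 - 6.5pb = -75.5 + 7.5pb, so pb = 87.5.
Sellers receive ps = 87.5 + 14 = 101.5; q' = 1149.5 − 6.5·87.5 = 580.75.
Buyers' price falls by p* − pb = 95 − 87.5 = 7.5; sellers' price rises by ps − p* = 101.5 − 95 = 6.5.
So consumers capture 7.5/14 = 15/28 of each unit of subsidy.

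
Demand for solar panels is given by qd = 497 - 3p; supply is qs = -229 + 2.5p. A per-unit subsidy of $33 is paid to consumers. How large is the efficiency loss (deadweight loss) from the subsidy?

Pre-subsidy: 497 - 3p = -229 + 2.5p gives p* = 132, q* = 101.
With the rebate, buyers effectively pay pb = ps − 33, where ps is the price sellers receive.
Demand in terms of ps becomes qd = 497 − 3(ps − 33) = 596 - 3ps. Setting this equal to supply: 596 - 3ps = -229 + 2.5ps, so ps = 150.
Buyers pay pb = 150 − 33 = 117; q' = -229 + 2.5·150 = 146.
The subsidy expands output by 146 − 101 = 45 past the efficient level; on those units the gap between marginal cost and willingness to pay runs from 0 up to 33.
DWL = ½ × 33 × 45 = 742.5.

Deadweight loss = $742.5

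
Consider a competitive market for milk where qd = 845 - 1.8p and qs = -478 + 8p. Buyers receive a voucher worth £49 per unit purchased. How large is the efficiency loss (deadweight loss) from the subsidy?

Deadweight loss = £1764

Pre-subsidy: 845 - 1.8p = -478 + 8p gives p* = 135, q* = 602.
With the rebate, buyers effectively pay pb = ps − 49, where ps is the price sellers receive.
Demand in terms of ps becomes qd = 845 − 1.8(ps − 49) = 933.2 - 1.8ps. Setting this equal to supply: 933.2 - 1.8ps = -478 + 8ps, so ps = 144.
Buyers pay pb = 144 − 49 = 95; q' = -478 + 8·144 = 674.
The subsidy expands output by 674 − 602 = 72 past the efficient level; on those units the gap between marginal cost and willingness to pay runs from 0 up to 49.
DWL = ½ × 49 × 72 = 1764.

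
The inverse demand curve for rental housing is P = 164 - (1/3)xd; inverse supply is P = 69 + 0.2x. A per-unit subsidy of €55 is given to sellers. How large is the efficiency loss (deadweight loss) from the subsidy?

Deadweight loss = €2835.9375

Pre-subsidy: 164 - (1/3)x = 69 + 0.2x gives x* = 178.125 and P* = 104.625.
With the subsidy, sellers receive Ps = Pb + 55 for each unit, where Pb is the price buyers pay.
On the curves, Pb = 164 - (1/3)x and Ps = 69 + 0.2x; the wedge Ps − Pb = 55 gives 69 + 0.2x − (164 - (1/3)x) = 55, so x' = 281.25.
Then Pb = 164 − (1/3)·281.25 = 70.25 and Ps = 69 + 0.2·281.25 = 125.25.
The subsidy expands output by 281.25 − 178.125 = 103.125 past the efficient level; on those units the gap between marginal cost and willingness to pay runs from 0 up to 55.
DWL = ½ × 55 × 103.125 = 2835.9375.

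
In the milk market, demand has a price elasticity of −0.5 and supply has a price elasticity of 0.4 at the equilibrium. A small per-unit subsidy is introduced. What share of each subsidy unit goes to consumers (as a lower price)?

For a small subsidy around the equilibrium, the benefit split depends on the relative slopes, which at a point are proportional to the elasticities.
Buyer share = εs/(εs + |εd|) = 0.4/(0.4 + 0.5) = 4/9; seller share = |εd|/(εs + |εd|) = 5/9.

Consumer share = 4/9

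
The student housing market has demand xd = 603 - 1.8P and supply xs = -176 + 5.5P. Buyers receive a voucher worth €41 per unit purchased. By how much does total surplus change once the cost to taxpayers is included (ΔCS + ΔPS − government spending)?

Net change in total surplus = -166419/146

Pre-subsidy: 603 - 1.8P = -176 + 5.5P gives P* = 7790/73, x* = 29997/73.
With the rebate, buyers effectively pay Pb = Ps − 41, where Ps is the price sellers receive.
Demand in terms of Ps becomes xd = 603 − 1.8(Ps − 41) = 676.8 - 1.8Ps. Setting this equal to supply: 676.8 - 1.8Ps = -176 + 5.5Ps, so Ps = 8528/73.
Buyers pay Pb = 8528/73 − 41 = 5535/73; x' = -176 + 5.5·(8528/73) = 34056/73.
ΔCS = ½(29997/73 + 34056/73)(7790/73 − 5535/73) = 144439515/10658; ΔPS = ½(29997/73 + 34056/73)(8528/73 − 7790/73) = 23635557/5329.
Government spending = 41 × 34056/73 = 1396296/73.
Net change = 144439515/10658 + 23635557/5329 − 1396296/73 = -166419/146. The loss equals the DWL triangle ½·41·4059/73.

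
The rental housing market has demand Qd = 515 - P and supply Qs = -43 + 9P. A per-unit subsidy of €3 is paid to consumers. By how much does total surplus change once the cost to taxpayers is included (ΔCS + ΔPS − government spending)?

Pre-subsidy: 515 - P = -43 + 9P gives P* = 55.8, Q* = 459.2.
With the rebate, buyers effectively pay Pb = Ps − 3, where Ps is the price sellers receive.
Demand in terms of Ps becomes Qd = 515 − 1(Ps − 3) = 518 - Ps. Setting this equal to supply: 518 - Ps = -43 + 9Ps, so Ps = 56.1.
Buyers pay Pb = 56.1 − 3 = 53.1; Q' = -43 + 9·56.1 = 461.9.
ΔCS = ½(459.2 + 461.9)(55.8 − 53.1) = 1243.485; ΔPS = ½(459.2 + 461.9)(56.1 − 55.8) = 138.165.
Government spending = 3 × 461.9 = 1385.7.
Net change = 1243.485 + 138.165 − 1385.7 = -4.05. The loss equals the DWL triangle ½·3·2.7.

Net change in total surplus = -€4.05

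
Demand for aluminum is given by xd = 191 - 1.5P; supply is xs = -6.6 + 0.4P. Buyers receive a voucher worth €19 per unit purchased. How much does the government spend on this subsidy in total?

Government cost = €779

Pre-subsidy: 191 - 1.5P = -6.6 + 0.4P gives P* = 104, x* = 35.
With the rebate, buyers effectively pay Pb = Ps − 19, where Ps is the price sellers receive.
Demand in terms of Ps becomes xd = 191 − 1.5(Ps − 19) = 219.5 - 1.5Ps. Setting this equal to supply: 219.5 - 1.5Ps = -6.6 + 0.4Ps, so Ps = 119.
Buyers pay Pb = 119 − 19 = 100; x' = -6.6 + 0.4·119 = 41.
Government outlay = subsidy × quantity = 19 × 41 = 779.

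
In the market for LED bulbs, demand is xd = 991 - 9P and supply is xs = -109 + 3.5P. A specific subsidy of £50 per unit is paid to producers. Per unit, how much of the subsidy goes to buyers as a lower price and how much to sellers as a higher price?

Pre-subsidy: 991 - 9P = -109 + 3.5P gives P* = 88, x* = 199.
With the subsidy, sellers receive Ps = Pb + 50 for each unit, where Pb is the price buyers pay.
Supply in terms of Pb becomes xs = -109 + 3.5(Pb + 50) = 66 + 3.5Pb. Setting this equal to demand: 991 - 9Pb = 66 + 3.5Pb, so Pb = 74.
Sellers receive Ps = 74 + 50 = 124; x' = 991 − 9·74 = 325.
Buyers' price falls by P* − Pb = 88 − 74 = 14; sellers' price rises by Ps − P* = 124 − 88 = 36.

Buyers gain £14 per unit; sellers gain £36 per unit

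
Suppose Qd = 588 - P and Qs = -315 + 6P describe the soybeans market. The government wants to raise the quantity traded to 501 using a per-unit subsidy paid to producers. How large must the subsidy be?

At Q = 501, invert demand for the buyer price: Pb = (588 − 501)/1 = 87; invert supply for the seller price: Ps = (501 − (-315))/6 = 136.
The subsidy must fill the gap: s = Ps − Pb = 136 − 87 = 49.

Required subsidy s = 49 per unit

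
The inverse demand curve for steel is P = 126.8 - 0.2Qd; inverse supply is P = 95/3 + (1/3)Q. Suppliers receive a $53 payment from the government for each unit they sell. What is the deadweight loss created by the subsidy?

Pre-subsidy: 126.8 - 0.2Q = 95/3 + (1/3)Q gives Q* = 178.375 and P* = 91.125.
With the subsidy, sellers receive Ps = Pb + 53 for each unit, where Pb is the price buyers pay.
On the curves, Pb = 126.8 - 0.2Q and Ps = 95/3 + (1/3)Q; the wedge Ps − Pb = 53 gives 95/3 + (1/3)Q − (126.8 - 0.2Q) = 53, so Q' = 277.75.
Then Pb = 126.8 − 0.2·277.75 = 71.25 and Ps = 95/3 + (1/3)·277.75 = 124.25.
The subsidy expands output by 277.75 − 178.375 = 99.375 past the efficient level; on those units the gap between marginal cost and willingness to pay runs from 0 up to 53.
DWL = ½ × 53 × 99.375 = 2633.4375.

Deadweight loss = $2633.4375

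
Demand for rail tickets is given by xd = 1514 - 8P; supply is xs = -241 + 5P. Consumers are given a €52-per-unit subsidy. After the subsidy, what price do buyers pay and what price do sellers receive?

Buyers pay €115; sellers receive €167

Pre-subsidy: 1514 - 8P = -241 + 5P gives P* = 135, x* = 434.
With the rebate, buyers effectively pay Pb = Ps − 52, where Ps is the price sellers receive.
Demand in terms of Ps becomes xd = 1514 − 8(Ps − 52) = 1930 - 8Ps. Setting this equal to supply: 1930 - 8Ps = -241 + 5Ps, so Ps = 167.
Buyers pay Pb = 167 − 52 = 115; x' = -241 + 5·167 = 594.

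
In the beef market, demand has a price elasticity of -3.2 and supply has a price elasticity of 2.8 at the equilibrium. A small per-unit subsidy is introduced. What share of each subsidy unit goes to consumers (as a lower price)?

Consumer share = 7/15

For a small subsidy around the equilibrium, the benefit split depends on the relative slopes, which at a point are proportional to the elasticities.
Buyer share = εs/(εs + |εd|) = 2.8/(2.8 + 3.2) = 7/15; seller share = |εd|/(εs + |εd|) = 8/15.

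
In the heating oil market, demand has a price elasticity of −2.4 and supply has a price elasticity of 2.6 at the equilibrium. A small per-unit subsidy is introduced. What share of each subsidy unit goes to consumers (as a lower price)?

Consumer share = 0.52

For a small subsidy around the equilibrium, the benefit split depends on the relative slopes, which at a point are proportional to the elasticities.
Buyer share = εs/(εs + |εd|) = 2.6/(2.6 + 2.4) = 0.52; seller share = |εd|/(εs + |εd|) = 0.48.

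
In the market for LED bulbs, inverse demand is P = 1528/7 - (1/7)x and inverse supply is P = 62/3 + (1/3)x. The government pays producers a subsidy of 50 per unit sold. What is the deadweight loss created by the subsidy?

Pre-subsidy: 1528/7 - (1/7)x = 62/3 + (1/3)x gives x* = 415 and P* = 159.
With the subsidy, sellers receive Ps = Pb + 50 for each unit, where Pb is the price buyers pay.
On the curves, Pb = 1528/7 - (1/7)x and Ps = 62/3 + (1/3)x; the wedge Ps − Pb = 50 gives 62/3 + (1/3)x − (1528/7 - (1/7)x) = 50, so x' = 520.
Then Pb = 1528/7 − (1/7)·520 = 144 and Ps = 62/3 + (1/3)·520 = 194.
The subsidy expands output by 520 − 415 = 105 past the efficient level; on those units the gap between marginal cost and willingness to pay runs from 0 up to 50.
DWL = ½ × 50 × 105 = 2625.

Deadweight loss = 2625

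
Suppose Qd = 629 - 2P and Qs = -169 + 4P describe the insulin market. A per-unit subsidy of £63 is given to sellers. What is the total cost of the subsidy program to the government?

Government cost = £28161

Pre-subsidy: 629 - 2P = -169 + 4P gives P* = 133, Q* = 363.
With the subsidy, sellers receive Ps = Pb + 63 for each unit, where Pb is the price buyers pay.
Supply in terms of Pb becomes Qs = -169 + 4(Pb + 63) = 83 + 4Pb. Setting this equal to demand: 629 - 2Pb = 83 + 4Pb, so Pb = 91.
Sellers receive Ps = 91 + 63 = 154; Q' = 629 − 2·91 = 447.
Government outlay = subsidy × quantity = 63 × 447 = 28161.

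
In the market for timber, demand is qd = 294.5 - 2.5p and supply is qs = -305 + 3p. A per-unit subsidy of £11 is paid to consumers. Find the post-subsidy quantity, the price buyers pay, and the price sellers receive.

Pre-subsidy: 294.5 - 2.5p = -305 + 3p gives p* = 109, q* = 22.
With the rebate, buyers effectively pay pb = ps − 11, where ps is the price sellers receive.
Demand in terms of ps becomes qd = 294.5 − 2.5(ps − 11) = 322 - 2.5ps. Setting this equal to supply: 322 - 2.5ps = -305 + 3ps, so ps = 114.
Buyers pay pb = 114 − 11 = 103; q' = -305 + 3·114 = 37.

q' = 37; buyers pay £103; sellers receive £114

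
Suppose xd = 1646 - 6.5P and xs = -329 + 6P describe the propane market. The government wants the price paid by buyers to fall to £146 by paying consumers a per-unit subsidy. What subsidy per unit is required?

Required subsidy s = £25 per unit

At a buyer price of 146, quantity demanded is 1646 − 6.5·146 = 697.
Sellers supply 697 only when they receive Ps with -329 + 6·Ps = 697, i.e. Ps = 171.
s = Ps − Pb = 171 − 146 = 25.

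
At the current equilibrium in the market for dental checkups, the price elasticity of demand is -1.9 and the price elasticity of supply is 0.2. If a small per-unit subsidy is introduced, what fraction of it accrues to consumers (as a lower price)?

For a small subsidy around the equilibrium, the benefit split depends on the relative slopes, which at a point are proportional to the elasticities.
Buyer share = εs/(εs + |εd|) = 0.2/(0.2 + 1.9) = 2/21; seller share = |εd|/(εs + |εd|) = 19/21.

Consumer share = 2/21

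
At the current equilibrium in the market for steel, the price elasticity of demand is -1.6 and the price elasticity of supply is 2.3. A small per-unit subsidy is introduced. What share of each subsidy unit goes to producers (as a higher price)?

Producer share = 16/39

For a small subsidy around the equilibrium, the benefit split depends on the relative slopes, which at a point are proportional to the elasticities.
Buyer share = εs/(εs + |εd|) = 2.3/(2.3 + 1.6) = 23/39; seller share = |εd|/(εs + |εd|) = 16/39.
So producers capture 16/39 of the subsidy.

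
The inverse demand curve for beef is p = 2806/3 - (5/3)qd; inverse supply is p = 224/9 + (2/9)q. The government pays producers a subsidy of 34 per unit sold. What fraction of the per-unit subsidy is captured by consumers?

Pre-subsidy: 2806/3 - (5/3)q = 224/9 + (2/9)q gives q* = 482 and p* = 132.
With the subsidy, sellers receive ps = pb + 34 for each unit, where pb is the price buyers pay.
On the curves, pb = 2806/3 - (5/3)q and ps = 224/9 + (2/9)q; the wedge ps − pb = 34 gives 224/9 + (2/9)q − (2806/3 - (5/3)q) = 34, so q' = 500.
Then pb = 2806/3 − (5/3)·500 = 102 and ps = 224/9 + (2/9)·500 = 136.
Buyers' price falls by p* − pb = 132 − 102 = 30; sellers' price rises by ps − p* = 136 − 132 = 4.
So consumers capture 30/34 = 15/17 of each unit of subsidy.

Consumer share = 15/17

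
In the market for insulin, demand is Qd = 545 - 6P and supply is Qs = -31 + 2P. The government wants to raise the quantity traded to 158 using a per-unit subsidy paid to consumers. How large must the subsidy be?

Required subsidy s = 30 per unit

At Q = 158, invert demand for the buyer price: Pb = (545 − 158)/6 = 64.5; invert supply for the seller price: Ps = (158 − (-31))/2 = 94.5.
The subsidy must fill the gap: s = Ps − Pb = 94.5 − 64.5 = 30.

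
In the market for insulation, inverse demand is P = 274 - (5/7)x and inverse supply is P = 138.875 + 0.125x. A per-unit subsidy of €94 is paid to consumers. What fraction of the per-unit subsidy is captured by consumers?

Pre-subsidy: 274 - (5/7)x = 138.875 + 0.125x gives x* = 161 and P* = 159.
With the rebate, buyers effectively pay Pb = Ps − 94, where Ps is the price sellers receive.
On the curves, Pb = 274 - (5/7)x and Ps = 138.875 + 0.125x; the wedge Ps − Pb = 94 gives 138.875 + 0.125x − (274 - (5/7)x) = 94, so x' = 273.
Then Pb = 274 − (5/7)·273 = 79 and Ps = 138.875 + 0.125·273 = 173.
Buyers' price falls by P* − Pb = 159 − 79 = 80; sellers' price rises by Ps − P* = 173 − 159 = 14.
So consumers capture 80/94 = 40/47 of each unit of subsidy.

Consumer share = 40/47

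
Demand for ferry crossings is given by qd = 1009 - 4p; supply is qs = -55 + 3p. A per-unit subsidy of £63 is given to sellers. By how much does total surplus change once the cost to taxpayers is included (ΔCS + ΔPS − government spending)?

Pre-subsidy: 1009 - 4p = -55 + 3p gives p* = 152, q* = 401.
With the subsidy, sellers receive ps = pb + 63 for each unit, where pb is the price buyers pay.
Supply in terms of pb becomes qs = -55 + 3(pb + 63) = 134 + 3pb. Setting this equal to demand: 1009 - 4pb = 134 + 3pb, so pb = 125.
Sellers receive ps = 125 + 63 = 188; q' = 1009 − 4·125 = 509.
ΔCS = ½(401 + 509)(152 − 125) = 12285; ΔPS = ½(401 + 509)(188 − 152) = 16380.
Government spending = 63 × 509 = 32067.
Net change = 12285 + 16380 − 32067 = -3402. The loss equals the DWL triangle ½·63·108.

Net change in total surplus = -£3402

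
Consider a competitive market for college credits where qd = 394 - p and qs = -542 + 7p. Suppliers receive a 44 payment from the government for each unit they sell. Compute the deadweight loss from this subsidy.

Pre-subsidy: 394 - p = -542 + 7p gives p* = 117, q* = 277.
With the subsidy, sellers receive ps = pb + 44 for each unit, where pb is the price buyers pay.
Supply in terms of pb becomes qs = -542 + 7(pb + 44) = -234 + 7pb. Setting this equal to demand: 394 - pb = -234 + 7pb, so pb = 78.5.
Sellers receive ps = 78.5 + 44 = 122.5; q' = 394 − 1·78.5 = 315.5.
The subsidy expands output by 315.5 − 277 = 38.5 past the efficient level; on those units the gap between marginal cost and willingness to pay runs from 0 up to 44.
DWL = ½ × 44 × 38.5 = 847.

Deadweight loss = 847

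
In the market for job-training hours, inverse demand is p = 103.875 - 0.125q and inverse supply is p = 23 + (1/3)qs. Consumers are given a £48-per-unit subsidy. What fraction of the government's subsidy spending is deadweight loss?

DWL / government spending = 192/1031

Pre-subsidy: 103.875 - 0.125q = 23 + (1/3)q gives q* = 1941/11 and p* = 900/11.
With the rebate, buyers effectively pay pb = ps − 48, where ps is the price sellers receive.
On the curves, pb = 103.875 - 0.125q and ps = 23 + (1/3)q; the wedge ps − pb = 48 gives 23 + (1/3)q − (103.875 - 0.125q) = 48, so q' = 3093/11.
Then pb = 103.875 − 0.125·(3093/11) = 756/11 and ps = 23 + (1/3)·(3093/11) = 1284/11.
ΔCS = ½(1941/11 + 3093/11)(900/11 − 756/11) = 362448/121; ΔPS = ½(1941/11 + 3093/11)(1284/11 − 900/11) = 966528/121.
Government spending = 48 × 3093/11 = 148464/11.
DWL = ½ × 48 × (3093/11 − 1941/11) = 27648/11; fraction = (27648/11) / (148464/11) = 192/1031.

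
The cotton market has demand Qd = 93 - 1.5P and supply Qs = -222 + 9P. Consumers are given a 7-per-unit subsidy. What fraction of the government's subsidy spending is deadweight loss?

DWL / government spending = 3/38

Pre-subsidy: 93 - 1.5P = -222 + 9P gives P* = 30, Q* = 48.
With the rebate, buyers effectively pay Pb = Ps − 7, where Ps is the price sellers receive.
Demand in terms of Ps becomes Qd = 93 − 1.5(Ps − 7) = 103.5 - 1.5Ps. Setting this equal to supply: 103.5 - 1.5Ps = -222 + 9Ps, so Ps = 31.
Buyers pay Pb = 31 − 7 = 24; Q' = -222 + 9·31 = 57.
ΔCS = ½(48 + 57)(30 − 24) = 315; ΔPS = ½(48 + 57)(31 − 30) = 52.5.
Government spending = 7 × 57 = 399.
DWL = ½ × 7 × (57 − 48) = 31.5; fraction = 31.5 / 399 = 3/38.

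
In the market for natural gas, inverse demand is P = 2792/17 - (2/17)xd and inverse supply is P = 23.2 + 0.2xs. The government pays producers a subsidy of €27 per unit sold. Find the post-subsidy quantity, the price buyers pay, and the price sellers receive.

Pre-subsidy: 2792/17 - (2/17)x = 23.2 + 0.2x gives x* = 444 and P* = 112.
With the subsidy, sellers receive Ps = Pb + 27 for each unit, where Pb is the price buyers pay.
On the curves, Pb = 2792/17 - (2/17)x and Ps = 23.2 + 0.2x; the wedge Ps − Pb = 27 gives 23.2 + 0.2x − (2792/17 - (2/17)x) = 27, so x' = 529.
Then Pb = 2792/17 − (2/17)·529 = 102 and Ps = 23.2 + 0.2·529 = 129.

x' = 529; buyers pay €102; sellers receive €129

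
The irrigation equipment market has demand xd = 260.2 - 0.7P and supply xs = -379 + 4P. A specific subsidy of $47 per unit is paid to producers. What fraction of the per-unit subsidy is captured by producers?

Pre-subsidy: 260.2 - 0.7P = -379 + 4P gives P* = 136, x* = 165.
With the subsidy, sellers receive Ps = Pb + 47 for each unit, where Pb is the price buyers pay.
Supply in terms of Pb becomes xs = -379 + 4(Pb + 47) = -191 + 4Pb. Setting this equal to demand: 260.2 - 0.7Pb = -191 + 4Pb, so Pb = 96.
Sellers receive Ps = 96 + 47 = 143; x' = 260.2 − 0.7·96 = 193.
Buyers' price falls by P* − Pb = 136 − 96 = 40; sellers' price rises by Ps − P* = 143 − 136 = 7.
So producers capture 7/47 = 7/47 of each unit of subsidy.

Producer share = 7/47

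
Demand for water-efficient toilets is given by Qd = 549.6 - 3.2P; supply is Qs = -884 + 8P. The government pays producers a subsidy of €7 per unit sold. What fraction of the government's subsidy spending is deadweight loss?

Pre-subsidy: 549.6 - 3.2P = -884 + 8P gives P* = 128, Q* = 140.
With the subsidy, sellers receive Ps = Pb + 7 for each unit, where Pb is the price buyers pay.
Supply in terms of Pb becomes Qs = -884 + 8(Pb + 7) = -828 + 8Pb. Setting this equal to demand: 549.6 - 3.2Pb = -828 + 8Pb, so Pb = 123.
Sellers receive Ps = 123 + 7 = 130; Q' = 549.6 − 3.2·123 = 156.
ΔCS = ½(140 + 156)(128 − 123) = 740; ΔPS = ½(140 + 156)(130 − 128) = 296.
Government spending = 7 × 156 = 1092.
DWL = ½ × 7 × (156 − 140) = 56; fraction = 56 / 1092 = 2/39.

DWL / government spending = 2/39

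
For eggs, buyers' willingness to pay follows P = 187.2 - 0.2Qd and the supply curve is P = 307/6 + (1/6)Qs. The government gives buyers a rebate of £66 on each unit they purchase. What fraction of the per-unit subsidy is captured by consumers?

Consumer share = 6/11

Pre-subsidy: 187.2 - 0.2Q = 307/6 + (1/6)Q gives Q* = 371 and P* = 113.
With the rebate, buyers effectively pay Pb = Ps − 66, where Ps is the price sellers receive.
On the curves, Pb = 187.2 - 0.2Q and Ps = 307/6 + (1/6)Q; the wedge Ps − Pb = 66 gives 307/6 + (1/6)Q − (187.2 - 0.2Q) = 66, so Q' = 551.
Then Pb = 187.2 − 0.2·551 = 77 and Ps = 307/6 + (1/6)·551 = 143.
Buyers' price falls by P* − Pb = 113 − 77 = 36; sellers' price rises by Ps − P* = 143 − 113 = 30.
So consumers capture 36/66 = 6/11 of each unit of subsidy.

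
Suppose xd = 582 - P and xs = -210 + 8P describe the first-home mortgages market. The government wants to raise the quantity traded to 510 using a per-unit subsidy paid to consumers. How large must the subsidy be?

At x = 510, invert demand for the buyer price: Pb = (582 − 510)/1 = 72; invert supply for the seller price: Ps = (510 − (-210))/8 = 90.
The subsidy must fill the gap: s = Ps − Pb = 90 − 72 = 18.

Required subsidy s = 18 per unit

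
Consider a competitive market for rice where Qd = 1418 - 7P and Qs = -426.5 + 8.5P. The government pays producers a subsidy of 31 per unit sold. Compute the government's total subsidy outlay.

Government cost = 21824

Pre-subsidy: 1418 - 7P = -426.5 + 8.5P gives P* = 119, Q* = 585.
With the subsidy, sellers receive Ps = Pb + 31 for each unit, where Pb is the price buyers pay.
Supply in terms of Pb becomes Qs = -426.5 + 8.5(Pb + 31) = -163 + 8.5Pb. Setting this equal to demand: 1418 - 7Pb = -163 + 8.5Pb, so Pb = 102.
Sellers receive Ps = 102 + 31 = 133; Q' = 1418 − 7·102 = 704.
Government outlay = subsidy × quantity = 31 × 704 = 21824.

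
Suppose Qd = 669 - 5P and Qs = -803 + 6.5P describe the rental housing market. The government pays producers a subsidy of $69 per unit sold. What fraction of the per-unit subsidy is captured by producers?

Pre-subsidy: 669 - 5P = -803 + 6.5P gives P* = 128, Q* = 29.
With the subsidy, sellers receive Ps = Pb + 69 for each unit, where Pb is the price buyers pay.
Supply in terms of Pb becomes Qs = -803 + 6.5(Pb + 69) = -354.5 + 6.5Pb. Setting this equal to demand: 669 - 5Pb = -354.5 + 6.5Pb, so Pb = 89.
Sellers receive Ps = 89 + 69 = 158; Q' = 669 − 5·89 = 224.
Buyers' price falls by P* − Pb = 128 − 89 = 39; sellers' price rises by Ps − P* = 158 − 128 = 30.
So producers capture 30/69 = 10/23 of each unit of subsidy.

Producer share = 10/23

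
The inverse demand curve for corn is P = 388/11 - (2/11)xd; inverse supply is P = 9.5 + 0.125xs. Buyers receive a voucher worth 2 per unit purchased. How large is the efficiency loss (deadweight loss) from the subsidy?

Deadweight loss = 176/27

Pre-subsidy: 388/11 - (2/11)x = 9.5 + 0.125x gives x* = 84 and P* = 20.
With the rebate, buyers effectively pay Pb = Ps − 2, where Ps is the price sellers receive.
On the curves, Pb = 388/11 - (2/11)x and Ps = 9.5 + 0.125x; the wedge Ps − Pb = 2 gives 9.5 + 0.125x − (388/11 - (2/11)x) = 2, so x' = 2444/27.
Then Pb = 388/11 − (2/11)·(2444/27) = 508/27 and Ps = 9.5 + 0.125·(2444/27) = 562/27.
The subsidy expands output by 2444/27 − 84 = 176/27 past the efficient level; on those units the gap between marginal cost and willingness to pay runs from 0 up to 2.
DWL = ½ × 2 × 176/27 = 176/27.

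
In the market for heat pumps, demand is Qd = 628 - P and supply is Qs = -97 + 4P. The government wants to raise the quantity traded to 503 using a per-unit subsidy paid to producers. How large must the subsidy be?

Required subsidy s = 25 per unit

At Q = 503, invert demand for the buyer price: Pb = (628 − 503)/1 = 125; invert supply for the seller price: Ps = (503 − (-97))/4 = 150.
The subsidy must fill the gap: s = Ps − Pb = 150 − 125 = 25.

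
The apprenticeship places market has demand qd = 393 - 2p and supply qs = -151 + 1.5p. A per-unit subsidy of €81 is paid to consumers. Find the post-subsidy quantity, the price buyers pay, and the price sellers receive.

q' = 1061/7; buyers pay 845/7; sellers receive 1412/7

Pre-subsidy: 393 - 2p = -151 + 1.5p gives p* = 1088/7, q* = 575/7.
With the rebate, buyers effectively pay pb = ps − 81, where ps is the price sellers receive.
Demand in terms of ps becomes qd = 393 − 2(ps − 81) = 555 - 2ps. Setting this equal to supply: 555 - 2ps = -151 + 1.5ps, so ps = 1412/7.
Buyers pay pb = 1412/7 − 81 = 845/7; q' = -151 + 1.5·(1412/7) = 1061/7.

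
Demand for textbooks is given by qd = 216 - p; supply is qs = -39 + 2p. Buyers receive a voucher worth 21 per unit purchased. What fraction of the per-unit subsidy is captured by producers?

Pre-subsidy: 216 - p = -39 + 2p gives p* = 85, q* = 131.
With the rebate, buyers effectively pay pb = ps − 21, where ps is the price sellers receive.
Demand in terms of ps becomes qd = 216 − 1(ps − 21) = 237 - ps. Setting this equal to supply: 237 - ps = -39 + 2ps, so ps = 92.
Buyers pay pb = 92 − 21 = 71; q' = -39 + 2·92 = 145.
Buyers' price falls by p* − pb = 85 − 71 = 14; sellers' price rises by ps − p* = 92 − 85 = 7.
So producers capture 7/21 = 1/3 of each unit of subsidy.

Producer share = 1/3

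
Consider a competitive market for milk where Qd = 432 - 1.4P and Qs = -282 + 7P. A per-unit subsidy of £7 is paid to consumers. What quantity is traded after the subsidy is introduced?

Pre-subsidy: 432 - 1.4P = -282 + 7P gives P* = 85, Q* = 313.
With the rebate, buyers effectively pay Pb = Ps − 7, where Ps is the price sellers receive.
Demand in terms of Ps becomes Qd = 432 − 1.4(Ps − 7) = 441.8 - 1.4Ps. Setting this equal to supply: 441.8 - 1.4Ps = -282 + 7Ps, so Ps = 517/6.
Buyers pay Pb = 517/6 − 7 = 475/6; Q' = -282 + 7·(517/6) = 1927/6.

Q' = 1927/6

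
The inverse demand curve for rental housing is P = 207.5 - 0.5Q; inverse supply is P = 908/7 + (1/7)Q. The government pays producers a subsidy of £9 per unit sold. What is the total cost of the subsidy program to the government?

Pre-subsidy: 207.5 - 0.5Q = 908/7 + (1/7)Q gives Q* = 121 and P* = 147.
With the subsidy, sellers receive Ps = Pb + 9 for each unit, where Pb is the price buyers pay.
On the curves, Pb = 207.5 - 0.5Q and Ps = 908/7 + (1/7)Q; the wedge Ps − Pb = 9 gives 908/7 + (1/7)Q − (207.5 - 0.5Q) = 9, so Q' = 135.
Then Pb = 207.5 − 0.5·135 = 140 and Ps = 908/7 + (1/7)·135 = 149.
Government outlay = subsidy × quantity = 9 × 135 = 1215.

Government cost = £1215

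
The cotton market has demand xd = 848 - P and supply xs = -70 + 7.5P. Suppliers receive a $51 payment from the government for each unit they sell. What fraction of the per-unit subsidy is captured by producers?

Pre-subsidy: 848 - P = -70 + 7.5P gives P* = 108, x* = 740.
With the subsidy, sellers receive Ps = Pb + 51 for each unit, where Pb is the price buyers pay.
Supply in terms of Pb becomes xs = -70 + 7.5(Pb + 51) = 312.5 + 7.5Pb. Setting this equal to demand: 848 - Pb = 312.5 + 7.5Pb, so Pb = 63.
Sellers receive Ps = 63 + 51 = 114; x' = 848 − 1·63 = 785.
Buyers' price falls by P* − Pb = 108 − 63 = 45; sellers' price rises by Ps − P* = 114 − 108 = 6.
So producers capture 6/51 = 2/17 of each unit of subsidy.

Producer share = 2/17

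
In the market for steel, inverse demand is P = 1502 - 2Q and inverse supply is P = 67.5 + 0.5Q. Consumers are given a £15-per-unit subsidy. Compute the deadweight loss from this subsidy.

Pre-subsidy: 1502 - 2Q = 67.5 + 0.5Q gives Q* = 573.8 and P* = 354.4.
With the rebate, buyers effectively pay Pb = Ps − 15, where Ps is the price sellers receive.
On the curves, Pb = 1502 - 2Q and Ps = 67.5 + 0.5Q; the wedge Ps − Pb = 15 gives 67.5 + 0.5Q − (1502 - 2Q) = 15, so Q' = 579.8.
Then Pb = 1502 − 2·579.8 = 342.4 and Ps = 67.5 + 0.5·579.8 = 357.4.
The subsidy expands output by 579.8 − 573.8 = 6 past the efficient level; on those units the gap between marginal cost and willingness to pay runs from 0 up to 15.
DWL = ½ × 15 × 6 = 45.

Deadweight loss = £45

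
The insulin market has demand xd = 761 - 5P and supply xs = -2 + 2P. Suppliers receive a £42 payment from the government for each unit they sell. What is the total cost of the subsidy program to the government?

Government cost = £11592

Pre-subsidy: 761 - 5P = -2 + 2P gives P* = 109, x* = 216.
With the subsidy, sellers receive Ps = Pb + 42 for each unit, where Pb is the price buyers pay.
Supply in terms of Pb becomes xs = -2 + 2(Pb + 42) = 82 + 2Pb. Setting this equal to demand: 761 - 5Pb = 82 + 2Pb, so Pb = 97.
Sellers receive Ps = 97 + 42 = 139; x' = 761 − 5·97 = 276.
Government outlay = subsidy × quantity = 42 × 276 = 11592.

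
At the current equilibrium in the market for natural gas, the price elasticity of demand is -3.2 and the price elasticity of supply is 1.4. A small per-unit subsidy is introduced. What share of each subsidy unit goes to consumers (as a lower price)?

For a small subsidy around the equilibrium, the benefit split depends on the relative slopes, which at a point are proportional to the elasticities.
Buyer share = εs/(εs + |εd|) = 1.4/(1.4 + 3.2) = 7/23; seller share = |εd|/(εs + |εd|) = 16/23.

Consumer share = 7/23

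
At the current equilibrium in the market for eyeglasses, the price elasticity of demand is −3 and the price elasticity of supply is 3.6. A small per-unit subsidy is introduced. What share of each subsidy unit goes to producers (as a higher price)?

For a small subsidy around the equilibrium, the benefit split depends on the relative slopes, which at a point are proportional to the elasticities.
Buyer share = εs/(εs + |εd|) = 3.6/(3.6 + 3) = 6/11; seller share = |εd|/(εs + |εd|) = 5/11.
So producers capture 5/11 of the subsidy.

Producer share = 5/11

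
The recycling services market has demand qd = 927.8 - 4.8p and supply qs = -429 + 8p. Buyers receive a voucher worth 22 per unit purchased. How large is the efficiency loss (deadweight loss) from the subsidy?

Deadweight loss = 726

Pre-subsidy: 927.8 - 4.8p = -429 + 8p gives p* = 106, q* = 419.
With the rebate, buyers effectively pay pb = ps − 22, where ps is the price sellers receive.
Demand in terms of ps becomes qd = 927.8 − 4.8(ps − 22) = 1033.4 - 4.8ps. Setting this equal to supply: 1033.4 - 4.8ps = -429 + 8ps, so ps = 114.25.
Buyers pay pb = 114.25 − 22 = 92.25; q' = -429 + 8·114.25 = 485.
The subsidy expands output by 485 − 419 = 66 past the efficient level; on those units the gap between marginal cost and willingness to pay runs from 0 up to 22.
DWL = ½ × 22 × 66 = 726.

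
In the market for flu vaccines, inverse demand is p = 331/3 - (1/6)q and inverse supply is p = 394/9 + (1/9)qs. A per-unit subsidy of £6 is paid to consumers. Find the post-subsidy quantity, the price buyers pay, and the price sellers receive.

q' = 261.2; buyers pay £66.8; sellers receive £72.8

Pre-subsidy: 331/3 - (1/6)q = 394/9 + (1/9)q gives q* = 239.6 and p* = 70.4.
With the rebate, buyers effectively pay pb = ps − 6, where ps is the price sellers receive.
On the curves, pb = 331/3 - (1/6)q and ps = 394/9 + (1/9)q; the wedge ps − pb = 6 gives 394/9 + (1/9)q − (331/3 - (1/6)q) = 6, so q' = 261.2.
Then pb = 331/3 − (1/6)·261.2 = 66.8 and ps = 394/9 + (1/9)·261.2 = 72.8.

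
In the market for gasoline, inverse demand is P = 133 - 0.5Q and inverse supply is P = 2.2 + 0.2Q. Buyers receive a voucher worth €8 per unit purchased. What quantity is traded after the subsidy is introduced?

Q' = 1388/7

Pre-subsidy: 133 - 0.5Q = 2.2 + 0.2Q gives Q* = 1308/7 and P* = 277/7.
With the rebate, buyers effectively pay Pb = Ps − 8, where Ps is the price sellers receive.
On the curves, Pb = 133 - 0.5Q and Ps = 2.2 + 0.2Q; the wedge Ps − Pb = 8 gives 2.2 + 0.2Q − (133 - 0.5Q) = 8, so Q' = 1388/7.
Then Pb = 133 − 0.5·(1388/7) = 237/7 and Ps = 2.2 + 0.2·(1388/7) = 293/7.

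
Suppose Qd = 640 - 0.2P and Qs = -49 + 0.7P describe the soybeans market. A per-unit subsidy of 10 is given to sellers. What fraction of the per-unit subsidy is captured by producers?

Pre-subsidy: 640 - 0.2P = -49 + 0.7P gives P* = 6890/9, Q* = 4382/9.
With the subsidy, sellers receive Ps = Pb + 10 for each unit, where Pb is the price buyers pay.
Supply in terms of Pb becomes Qs = -49 + 0.7(Pb + 10) = -42 + 0.7Pb. Setting this equal to demand: 640 - 0.2Pb = -42 + 0.7Pb, so Pb = 6820/9.
Sellers receive Ps = 6820/9 + 10 = 6910/9; Q' = 640 − 0.2·(6820/9) = 4396/9.
Buyers' price falls by P* − Pb = 6890/9 − 6820/9 = 70/9; sellers' price rises by Ps − P* = 6910/9 − 6890/9 = 20/9.
So producers capture (20/9)/10 = 2/9 of each unit of subsidy.

Producer share = 2/9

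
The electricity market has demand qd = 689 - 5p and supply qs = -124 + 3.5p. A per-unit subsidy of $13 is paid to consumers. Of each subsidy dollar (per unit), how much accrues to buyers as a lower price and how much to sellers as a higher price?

Pre-subsidy: 689 - 5p = -124 + 3.5p gives p* = 1626/17, q* = 3583/17.
With the rebate, buyers effectively pay pb = ps − 13, where ps is the price sellers receive.
Demand in terms of ps becomes qd = 689 − 5(ps − 13) = 754 - 5ps. Setting this equal to supply: 754 - 5ps = -124 + 3.5ps, so ps = 1756/17.
Buyers pay pb = 1756/17 − 13 = 1535/17; q' = -124 + 3.5·(1756/17) = 4038/17.
Buyers' price falls by p* − pb = 1626/17 − 1535/17 = 91/17; sellers' price rises by ps − p* = 1756/17 − 1626/17 = 130/17.

Buyers gain 91/17 per unit; sellers gain 130/17 per unit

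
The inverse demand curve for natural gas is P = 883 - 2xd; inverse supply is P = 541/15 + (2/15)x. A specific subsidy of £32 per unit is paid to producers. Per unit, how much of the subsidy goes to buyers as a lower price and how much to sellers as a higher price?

Pre-subsidy: 883 - 2x = 541/15 + (2/15)x gives x* = 397 and P* = 89.
With the subsidy, sellers receive Ps = Pb + 32 for each unit, where Pb is the price buyers pay.
On the curves, Pb = 883 - 2x and Ps = 541/15 + (2/15)x; the wedge Ps − Pb = 32 gives 541/15 + (2/15)x − (883 - 2x) = 32, so x' = 412.
Then Pb = 883 − 2·412 = 59 and Ps = 541/15 + (2/15)·412 = 91.
Buyers' price falls by P* − Pb = 89 − 59 = 30; sellers' price rises by Ps − P* = 91 − 89 = 2.

Buyers gain £30 per unit; sellers gain £2 per unit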